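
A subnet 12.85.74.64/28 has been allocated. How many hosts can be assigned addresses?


Host bits = 32 - 28 = 4
Total addresses = 2^4 = 16
Usable = total - 2 (network and broadcast)
Usable hosts: 14


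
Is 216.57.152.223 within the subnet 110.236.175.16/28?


Subnet network: 110.236.175.16
Test IP AND mask: 216.57.152.208
No, 216.57.152.223 is not in 110.236.175.16/28


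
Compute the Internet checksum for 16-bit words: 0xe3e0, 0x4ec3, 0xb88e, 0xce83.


Sum all words (with carry folding):
+ 0xe3e0 = 0xe3e0
+ 0x4ec3 = 0x32a4
+ 0xb88e = 0xeb32
+ 0xce83 = 0xb9b6
One's complement: ~0xb9b6
Checksum = 0x4649


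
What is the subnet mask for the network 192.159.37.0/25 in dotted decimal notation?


/25 means 25 network bits, 7 host bits
Binary: 11111111111111111111111110000000
Mask: 255.255.255.128


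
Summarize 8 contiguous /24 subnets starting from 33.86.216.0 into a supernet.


Original prefix: /24
Number of subnets: 8 = 2^3
New prefix = 24 - 3 = 21
Supernet: 33.86.216.0/21


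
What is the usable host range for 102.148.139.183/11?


Network: 102.128.0.0
Broadcast: 102.159.255.255
First usable = network + 1
Last usable = broadcast - 1
Range: 102.128.0.1 to 102.159.255.254


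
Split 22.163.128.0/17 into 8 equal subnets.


New prefix = 17 + 3 = 20
Each subnet has 4096 addresses
  22.163.128.0/20
  22.163.144.0/20
  22.163.160.0/20
  22.163.176.0/20
  22.163.192.0/20
  22.163.208.0/20
  22.163.224.0/20
  22.163.240.0/20
Subnets: 22.163.128.0/20, 22.163.144.0/20, 22.163.160.0/20, 22.163.176.0/20, 22.163.192.0/20, 22.163.208.0/20, 22.163.224.0/20, 22.163.240.0/20


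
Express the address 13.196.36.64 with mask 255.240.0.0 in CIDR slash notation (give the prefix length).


Binary: 11111111.11110000.00000000.00000000
Count leading 1s
Prefix: /12


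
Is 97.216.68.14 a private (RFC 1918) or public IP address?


RFC 1918 private ranges:
  10.0.0.0/8 (10.0.0.0 - 10.255.255.255)
  172.16.0.0/12 (172.16.0.0 - 172.31.255.255)
  192.168.0.0/16 (192.168.0.0 - 192.168.255.255)
Public (not in any RFC 1918 range)


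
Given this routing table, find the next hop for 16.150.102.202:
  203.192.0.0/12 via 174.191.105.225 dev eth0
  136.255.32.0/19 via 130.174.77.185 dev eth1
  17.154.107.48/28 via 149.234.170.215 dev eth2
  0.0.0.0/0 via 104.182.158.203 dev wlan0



Longest prefix match for 16.150.102.202:
  /12 203.192.0.0: no
  /19 136.255.32.0: no
  /28 17.154.107.48: no
  /0 0.0.0.0: MATCH
Selected: next-hop 104.182.158.203 via wlan0 (matched /0)


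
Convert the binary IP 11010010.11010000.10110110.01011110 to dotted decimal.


11010010 = 210
11010000 = 208
10110110 = 182
01011110 = 94
IP: 210.208.182.94


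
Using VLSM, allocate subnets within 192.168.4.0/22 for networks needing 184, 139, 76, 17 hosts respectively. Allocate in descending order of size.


184 hosts -> /24 (254 usable): 192.168.4.0/24
139 hosts -> /24 (254 usable): 192.168.5.0/24
76 hosts -> /25 (126 usable): 192.168.6.0/25
17 hosts -> /27 (30 usable): 192.168.6.128/27
Allocation: 192.168.4.0/24 (184 hosts, 254 usable); 192.168.5.0/24 (139 hosts, 254 usable); 192.168.6.0/25 (76 hosts, 126 usable); 192.168.6.128/27 (17 hosts, 30 usable)


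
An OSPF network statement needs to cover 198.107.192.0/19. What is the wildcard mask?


Subnet mask: 255.255.224.0
Wildcard = 255.255.255.255 - subnet mask
255 - 255 = 0
255 - 255 = 0
255 - 224 = 31
255 - 0 = 255
Wildcard: 0.0.31.255


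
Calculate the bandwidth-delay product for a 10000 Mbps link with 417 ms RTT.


BDP = bandwidth * RTT
= 10000 Mbps * 417 ms
= 10000 * 1e6 * 417 / 1000 bits
= 4170000000 bits
= 521250000 bytes
= 509033.2031 KB
BDP = 4170000000 bits (521250000 bytes)


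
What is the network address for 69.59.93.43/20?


IP:   01000101.00111011.01011101.00101011
Mask: 11111111.11111111.11110000.00000000
AND operation:
Net:  01000101.00111011.01010000.00000000
Network: 69.59.80.0/20


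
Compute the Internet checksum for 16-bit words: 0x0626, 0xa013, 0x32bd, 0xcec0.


Sum all words (with carry folding):
+ 0x0626 = 0x0626
+ 0xa013 = 0xa639
+ 0x32bd = 0xd8f6
+ 0xcec0 = 0xa7b7
One's complement: ~0xa7b7
Checksum = 0x5848


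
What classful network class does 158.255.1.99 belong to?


First octet: 158
Binary: 10011110
10xxxxxx -> Class B (128-191)
Class B, default mask 255.255.0.0 (/16)


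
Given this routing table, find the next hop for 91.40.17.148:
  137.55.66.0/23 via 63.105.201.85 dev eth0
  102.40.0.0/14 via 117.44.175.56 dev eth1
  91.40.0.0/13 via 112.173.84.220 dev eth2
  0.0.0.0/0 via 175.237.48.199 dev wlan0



Longest prefix match for 91.40.17.148:
  /23 137.55.66.0: no
  /14 102.40.0.0: no
  /13 91.40.0.0: MATCH
  /0 0.0.0.0: MATCH
Selected: next-hop 112.173.84.220 via eth2 (matched /13)


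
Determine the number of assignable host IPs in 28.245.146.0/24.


Host bits = 32 - 24 = 8
Total addresses = 2^8 = 256
Usable = total - 2 (network and broadcast)
Usable hosts: 254


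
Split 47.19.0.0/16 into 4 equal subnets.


New prefix = 16 + 2 = 18
Each subnet has 16384 addresses
  47.19.0.0/18
  47.19.64.0/18
  47.19.128.0/18
  47.19.192.0/18
Subnets: 47.19.0.0/18, 47.19.64.0/18, 47.19.128.0/18, 47.19.192.0/18


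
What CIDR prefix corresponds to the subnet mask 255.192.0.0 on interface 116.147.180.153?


Binary: 11111111.11000000.00000000.00000000
Count leading 1s
Prefix: /10


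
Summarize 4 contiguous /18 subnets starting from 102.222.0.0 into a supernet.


Original prefix: /18
Number of subnets: 4 = 2^2
New prefix = 18 - 2 = 16
Supernet: 102.222.0.0/16


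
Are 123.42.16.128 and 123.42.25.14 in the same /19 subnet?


Mask: 255.255.224.0
123.42.16.128 AND mask = 123.42.0.0
123.42.25.14 AND mask = 123.42.0.0
Yes, same subnet (123.42.0.0)


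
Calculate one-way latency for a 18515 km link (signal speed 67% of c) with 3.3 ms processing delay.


Speed = 0.67 * 3e5 km/s = 201000 km/s
Propagation delay = 18515 / 201000 = 0.0921 s = 92.1144 ms
Processing delay = 3.3 ms
Total one-way latency = 95.4144 ms


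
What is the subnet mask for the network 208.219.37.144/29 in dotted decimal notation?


/29 means 29 network bits, 3 host bits
Binary: 11111111111111111111111111111000
Mask: 255.255.255.248


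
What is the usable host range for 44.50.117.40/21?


Network: 44.50.112.0
Broadcast: 44.50.119.255
First usable = network + 1
Last usable = broadcast - 1
Range: 44.50.112.1 to 44.50.119.254


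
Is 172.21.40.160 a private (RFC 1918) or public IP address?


RFC 1918 private ranges:
  10.0.0.0/8 (10.0.0.0 - 10.255.255.255)
  172.16.0.0/12 (172.16.0.0 - 172.31.255.255)
  192.168.0.0/16 (192.168.0.0 - 192.168.255.255)
Private (in 172.16.0.0/12)


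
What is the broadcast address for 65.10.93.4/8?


Network: 65.0.0.0/8
Host bits = 24
Set all host bits to 1:
Broadcast: 65.255.255.255


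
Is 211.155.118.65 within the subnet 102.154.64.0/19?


Subnet network: 102.154.64.0
Test IP AND mask: 211.155.96.0
No, 211.155.118.65 is not in 102.154.64.0/19


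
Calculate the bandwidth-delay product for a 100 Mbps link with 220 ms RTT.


BDP = bandwidth * RTT
= 100 Mbps * 220 ms
= 100 * 1e6 * 220 / 1000 bits
= 22000000 bits
= 2750000 bytes
= 2685.5469 KB
BDP = 22000000 bits (2750000 bytes)


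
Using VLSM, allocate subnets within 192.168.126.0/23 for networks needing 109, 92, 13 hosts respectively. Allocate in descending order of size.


109 hosts -> /25 (126 usable): 192.168.126.0/25
92 hosts -> /25 (126 usable): 192.168.126.128/25
13 hosts -> /28 (14 usable): 192.168.127.0/28
Allocation: 192.168.126.0/25 (109 hosts, 126 usable); 192.168.126.128/25 (92 hosts, 126 usable); 192.168.127.0/28 (13 hosts, 14 usable)


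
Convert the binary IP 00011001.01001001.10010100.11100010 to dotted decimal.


00011001 = 25
01001001 = 73
10010100 = 148
11100010 = 226
IP: 25.73.148.226


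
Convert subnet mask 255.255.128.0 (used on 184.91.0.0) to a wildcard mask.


Subnet mask: 255.255.128.0
Wildcard = 255.255.255.255 - subnet mask
255 - 255 = 0
255 - 255 = 0
255 - 128 = 127
255 - 0 = 255
Wildcard: 0.0.127.255


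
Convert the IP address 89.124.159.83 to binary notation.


89 = 01011001
124 = 01111100
159 = 10011111
83 = 01010011
Binary: 01011001.01111100.10011111.01010011


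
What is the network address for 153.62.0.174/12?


IP:   10011001.00111110.00000000.10101110
Mask: 11111111.11110000.00000000.00000000
AND operation:
Net:  10011001.00110000.00000000.00000000
Network: 153.48.0.0/12


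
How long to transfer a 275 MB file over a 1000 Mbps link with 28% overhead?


Effective throughput = 1000 * (1 - 28/100) = 720 Mbps
File size in Mb = 275 * 8 = 2200 Mb
Time = 2200 / 720
Time = 3.0556 seconds


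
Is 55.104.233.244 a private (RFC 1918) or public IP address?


RFC 1918 private ranges:
  10.0.0.0/8 (10.0.0.0 - 10.255.255.255)
  172.16.0.0/12 (172.16.0.0 - 172.31.255.255)
  192.168.0.0/16 (192.168.0.0 - 192.168.255.255)
Public (not in any RFC 1918 range)


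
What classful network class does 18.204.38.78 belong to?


First octet: 18
Binary: 00010010
0xxxxxxx -> Class A (1-126)
Class A, default mask 255.0.0.0 (/8)


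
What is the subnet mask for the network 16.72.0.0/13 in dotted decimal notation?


/13 means 13 network bits, 19 host bits
Binary: 11111111111110000000000000000000
Mask: 255.248.0.0


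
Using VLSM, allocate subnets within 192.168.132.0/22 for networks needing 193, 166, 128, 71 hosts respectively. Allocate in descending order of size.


193 hosts -> /24 (254 usable): 192.168.132.0/24
166 hosts -> /24 (254 usable): 192.168.133.0/24
128 hosts -> /24 (254 usable): 192.168.134.0/24
71 hosts -> /25 (126 usable): 192.168.135.0/25
Allocation: 192.168.132.0/24 (193 hosts, 254 usable); 192.168.133.0/24 (166 hosts, 254 usable); 192.168.134.0/24 (128 hosts, 254 usable); 192.168.135.0/25 (71 hosts, 126 usable)


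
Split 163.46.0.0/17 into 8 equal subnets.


New prefix = 17 + 3 = 20
Each subnet has 4096 addresses
  163.46.0.0/20
  163.46.16.0/20
  163.46.32.0/20
  163.46.48.0/20
  163.46.64.0/20
  163.46.80.0/20
  163.46.96.0/20
  163.46.112.0/20
Subnets: 163.46.0.0/20, 163.46.16.0/20, 163.46.32.0/20, 163.46.48.0/20, 163.46.64.0/20, 163.46.80.0/20, 163.46.96.0/20, 163.46.112.0/20


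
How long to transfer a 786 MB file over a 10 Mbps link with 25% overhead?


Effective throughput = 10 * (1 - 25/100) = 7.5 Mbps
File size in Mb = 786 * 8 = 6288 Mb
Time = 6288 / 7.5
Time = 838.4 seconds


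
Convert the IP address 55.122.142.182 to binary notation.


55 = 00110111
122 = 01111010
142 = 10001110
182 = 10110110
Binary: 00110111.01111010.10001110.10110110


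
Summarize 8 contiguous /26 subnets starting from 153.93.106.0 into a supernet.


Original prefix: /26
Number of subnets: 8 = 2^3
New prefix = 26 - 3 = 23
Supernet: 153.93.106.0/23


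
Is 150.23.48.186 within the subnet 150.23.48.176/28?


Subnet network: 150.23.48.176
Test IP AND mask: 150.23.48.176
Yes, 150.23.48.186 is in 150.23.48.176/28


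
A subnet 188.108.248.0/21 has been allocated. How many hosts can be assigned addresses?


Host bits = 32 - 21 = 11
Total addresses = 2^11 = 2048
Usable = total - 2 (network and broadcast)
Usable hosts: 2046


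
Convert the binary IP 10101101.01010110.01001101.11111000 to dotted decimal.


10101101 = 173
01010110 = 86
01001101 = 77
11111000 = 248
IP: 173.86.77.248


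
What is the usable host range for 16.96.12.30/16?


Network: 16.96.0.0
Broadcast: 16.96.255.255
First usable = network + 1
Last usable = broadcast - 1
Range: 16.96.0.1 to 16.96.255.254


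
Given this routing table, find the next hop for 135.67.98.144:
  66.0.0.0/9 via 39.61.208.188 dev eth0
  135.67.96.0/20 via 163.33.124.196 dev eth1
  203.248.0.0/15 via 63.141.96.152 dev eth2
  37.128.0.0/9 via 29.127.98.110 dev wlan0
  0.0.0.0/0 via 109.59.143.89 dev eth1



Longest prefix match for 135.67.98.144:
  /9 66.0.0.0: no
  /20 135.67.96.0: MATCH
  /15 203.248.0.0: no
  /9 37.128.0.0: no
  /0 0.0.0.0: MATCH
Selected: next-hop 163.33.124.196 via eth1 (matched /20)


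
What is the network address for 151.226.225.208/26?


IP:   10010111.11100010.11100001.11010000
Mask: 11111111.11111111.11111111.11000000
AND operation:
Net:  10010111.11100010.11100001.11000000
Network: 151.226.225.192/26


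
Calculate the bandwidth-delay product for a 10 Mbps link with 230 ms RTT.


BDP = bandwidth * RTT
= 10 Mbps * 230 ms
= 10 * 1e6 * 230 / 1000 bits
= 2300000 bits
= 287500 bytes
= 280.7617 KB
BDP = 2300000 bits (287500 bytes)


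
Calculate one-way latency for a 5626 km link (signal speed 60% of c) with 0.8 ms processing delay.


Speed = 0.6 * 3e5 km/s = 180000 km/s
Propagation delay = 5626 / 180000 = 0.0313 s = 31.2556 ms
Processing delay = 0.8 ms
Total one-way latency = 32.0556 ms


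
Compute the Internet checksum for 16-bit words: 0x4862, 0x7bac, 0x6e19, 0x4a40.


Sum all words (with carry folding):
+ 0x4862 = 0x4862
+ 0x7bac = 0xc40e
+ 0x6e19 = 0x3228
+ 0x4a40 = 0x7c68
One's complement: ~0x7c68
Checksum = 0x8397


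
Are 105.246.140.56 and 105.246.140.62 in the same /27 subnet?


Mask: 255.255.255.224
105.246.140.56 AND mask = 105.246.140.32
105.246.140.62 AND mask = 105.246.140.32
Yes, same subnet (105.246.140.32)


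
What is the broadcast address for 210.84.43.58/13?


Network: 210.80.0.0/13
Host bits = 19
Set all host bits to 1:
Broadcast: 210.87.255.255


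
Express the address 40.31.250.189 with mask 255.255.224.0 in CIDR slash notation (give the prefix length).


Binary: 11111111.11111111.11100000.00000000
Count leading 1s
Prefix: /19


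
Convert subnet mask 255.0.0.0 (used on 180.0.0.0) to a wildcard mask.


Subnet mask: 255.0.0.0
Wildcard = 255.255.255.255 - subnet mask
255 - 255 = 0
255 - 0 = 255
255 - 0 = 255
255 - 0 = 255
Wildcard: 0.255.255.255


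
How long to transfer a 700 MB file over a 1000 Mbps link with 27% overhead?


Effective throughput = 1000 * (1 - 27/100) = 730 Mbps
File size in Mb = 700 * 8 = 5600 Mb
Time = 5600 / 730
Time = 7.6712 seconds


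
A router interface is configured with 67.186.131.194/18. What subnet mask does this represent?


/18 means 18 network bits, 14 host bits
Binary: 11111111111111111100000000000000
Mask: 255.255.192.0


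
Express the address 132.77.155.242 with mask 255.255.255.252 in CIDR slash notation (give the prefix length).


Binary: 11111111.11111111.11111111.11111100
Count leading 1s
Prefix: /30


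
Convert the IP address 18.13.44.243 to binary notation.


18 = 00010010
13 = 00001101
44 = 00101100
243 = 11110011
Binary: 00010010.00001101.00101100.11110011


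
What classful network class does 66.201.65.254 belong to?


First octet: 66
Binary: 01000010
0xxxxxxx -> Class A (1-126)
Class A, default mask 255.0.0.0 (/8)


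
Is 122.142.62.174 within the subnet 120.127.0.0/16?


Subnet network: 120.127.0.0
Test IP AND mask: 122.142.0.0
No, 122.142.62.174 is not in 120.127.0.0/16


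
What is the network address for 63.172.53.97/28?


IP:   00111111.10101100.00110101.01100001
Mask: 11111111.11111111.11111111.11110000
AND operation:
Net:  00111111.10101100.00110101.01100000
Network: 63.172.53.96/28


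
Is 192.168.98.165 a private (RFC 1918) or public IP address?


RFC 1918 private ranges:
  10.0.0.0/8 (10.0.0.0 - 10.255.255.255)
  172.16.0.0/12 (172.16.0.0 - 172.31.255.255)
  192.168.0.0/16 (192.168.0.0 - 192.168.255.255)
Private (in 192.168.0.0/16)


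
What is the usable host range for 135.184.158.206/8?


Network: 135.0.0.0
Broadcast: 135.255.255.255
First usable = network + 1
Last usable = broadcast - 1
Range: 135.0.0.1 to 135.255.255.254


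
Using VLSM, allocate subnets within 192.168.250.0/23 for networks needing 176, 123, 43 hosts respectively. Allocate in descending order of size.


176 hosts -> /24 (254 usable): 192.168.250.0/24
123 hosts -> /25 (126 usable): 192.168.251.0/25
43 hosts -> /26 (62 usable): 192.168.251.128/26
Allocation: 192.168.250.0/24 (176 hosts, 254 usable); 192.168.251.0/25 (123 hosts, 126 usable); 192.168.251.128/26 (43 hosts, 62 usable)


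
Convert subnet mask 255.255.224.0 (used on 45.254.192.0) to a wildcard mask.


Subnet mask: 255.255.224.0
Wildcard = 255.255.255.255 - subnet mask
255 - 255 = 0
255 - 255 = 0
255 - 224 = 31
255 - 0 = 255
Wildcard: 0.0.31.255


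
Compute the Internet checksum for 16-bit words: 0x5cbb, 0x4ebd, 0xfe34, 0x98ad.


Sum all words (with carry folding):
+ 0x5cbb = 0x5cbb
+ 0x4ebd = 0xab78
+ 0xfe34 = 0xa9ad
+ 0x98ad = 0x425b
One's complement: ~0x425b
Checksum = 0xbda4


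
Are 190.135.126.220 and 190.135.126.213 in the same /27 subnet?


Mask: 255.255.255.224
190.135.126.220 AND mask = 190.135.126.192
190.135.126.213 AND mask = 190.135.126.192
Yes, same subnet (190.135.126.192)


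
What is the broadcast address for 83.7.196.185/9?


Network: 83.0.0.0/9
Host bits = 23
Set all host bits to 1:
Broadcast: 83.127.255.255


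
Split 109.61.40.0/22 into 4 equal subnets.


New prefix = 22 + 2 = 24
Each subnet has 256 addresses
  109.61.40.0/24
  109.61.41.0/24
  109.61.42.0/24
  109.61.43.0/24
Subnets: 109.61.40.0/24, 109.61.41.0/24, 109.61.42.0/24, 109.61.43.0/24


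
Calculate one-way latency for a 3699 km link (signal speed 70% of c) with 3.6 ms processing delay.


Speed = 0.7 * 3e5 km/s = 210000 km/s
Propagation delay = 3699 / 210000 = 0.0176 s = 17.6143 ms
Processing delay = 3.6 ms
Total one-way latency = 21.2143 ms


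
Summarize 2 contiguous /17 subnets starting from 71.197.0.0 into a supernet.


Original prefix: /17
Number of subnets: 2 = 2^1
New prefix = 17 - 1 = 16
Supernet: 71.197.0.0/16


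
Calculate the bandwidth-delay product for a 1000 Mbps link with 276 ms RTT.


BDP = bandwidth * RTT
= 1000 Mbps * 276 ms
= 1000 * 1e6 * 276 / 1000 bits
= 276000000 bits
= 34500000 bytes
= 33691.4062 KB
BDP = 276000000 bits (34500000 bytes)


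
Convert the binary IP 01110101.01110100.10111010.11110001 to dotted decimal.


01110101 = 117
01110100 = 116
10111010 = 186
11110001 = 241
IP: 117.116.186.241


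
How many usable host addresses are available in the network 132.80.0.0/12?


Host bits = 32 - 12 = 20
Total addresses = 2^20 = 1048576
Usable = total - 2 (network and broadcast)
Usable hosts: 1048574


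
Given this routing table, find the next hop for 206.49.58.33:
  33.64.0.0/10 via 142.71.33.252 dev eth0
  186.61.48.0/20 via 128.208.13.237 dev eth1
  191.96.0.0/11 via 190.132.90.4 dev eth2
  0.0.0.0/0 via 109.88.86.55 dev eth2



Longest prefix match for 206.49.58.33:
  /10 33.64.0.0: no
  /20 186.61.48.0: no
  /11 191.96.0.0: no
  /0 0.0.0.0: MATCH
Selected: next-hop 109.88.86.55 via eth2 (matched /0)


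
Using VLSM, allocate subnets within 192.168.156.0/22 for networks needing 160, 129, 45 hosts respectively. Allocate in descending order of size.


160 hosts -> /24 (254 usable): 192.168.156.0/24
129 hosts -> /24 (254 usable): 192.168.157.0/24
45 hosts -> /26 (62 usable): 192.168.158.0/26
Allocation: 192.168.156.0/24 (160 hosts, 254 usable); 192.168.157.0/24 (129 hosts, 254 usable); 192.168.158.0/26 (45 hosts, 62 usable)


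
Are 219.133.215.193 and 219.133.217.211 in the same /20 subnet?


Mask: 255.255.240.0
219.133.215.193 AND mask = 219.133.208.0
219.133.217.211 AND mask = 219.133.208.0
Yes, same subnet (219.133.208.0)


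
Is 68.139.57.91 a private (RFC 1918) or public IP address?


RFC 1918 private ranges:
  10.0.0.0/8 (10.0.0.0 - 10.255.255.255)
  172.16.0.0/12 (172.16.0.0 - 172.31.255.255)
  192.168.0.0/16 (192.168.0.0 - 192.168.255.255)
Public (not in any RFC 1918 range)


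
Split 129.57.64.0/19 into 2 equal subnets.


New prefix = 19 + 1 = 20
Each subnet has 4096 addresses
  129.57.64.0/20
  129.57.80.0/20
Subnets: 129.57.64.0/20, 129.57.80.0/20


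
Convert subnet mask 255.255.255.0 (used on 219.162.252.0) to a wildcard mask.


Subnet mask: 255.255.255.0
Wildcard = 255.255.255.255 - subnet mask
255 - 255 = 0
255 - 255 = 0
255 - 255 = 0
255 - 0 = 255
Wildcard: 0.0.0.255


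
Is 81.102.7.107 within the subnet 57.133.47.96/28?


Subnet network: 57.133.47.96
Test IP AND mask: 81.102.7.96
No, 81.102.7.107 is not in 57.133.47.96/28


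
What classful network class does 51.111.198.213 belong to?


First octet: 51
Binary: 00110011
0xxxxxxx -> Class A (1-126)
Class A, default mask 255.0.0.0 (/8)


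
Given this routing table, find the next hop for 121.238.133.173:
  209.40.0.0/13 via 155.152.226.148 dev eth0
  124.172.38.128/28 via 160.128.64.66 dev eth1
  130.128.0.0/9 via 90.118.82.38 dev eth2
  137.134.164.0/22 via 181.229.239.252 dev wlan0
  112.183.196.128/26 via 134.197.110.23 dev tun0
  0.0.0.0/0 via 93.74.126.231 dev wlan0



Longest prefix match for 121.238.133.173:
  /13 209.40.0.0: no
  /28 124.172.38.128: no
  /9 130.128.0.0: no
  /22 137.134.164.0: no
  /26 112.183.196.128: no
  /0 0.0.0.0: MATCH
Selected: next-hop 93.74.126.231 via wlan0 (matched /0)


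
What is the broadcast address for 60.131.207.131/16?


Network: 60.131.0.0/16
Host bits = 16
Set all host bits to 1:
Broadcast: 60.131.255.255


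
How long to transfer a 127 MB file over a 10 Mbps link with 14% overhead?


Effective throughput = 10 * (1 - 14/100) = 8.6 Mbps
File size in Mb = 127 * 8 = 1016 Mb
Time = 1016 / 8.6
Time = 118.1395 seconds


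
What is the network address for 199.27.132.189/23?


IP:   11000111.00011011.10000100.10111101
Mask: 11111111.11111111.11111110.00000000
AND operation:
Net:  11000111.00011011.10000100.00000000
Network: 199.27.132.0/23


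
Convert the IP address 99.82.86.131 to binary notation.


99 = 01100011
82 = 01010010
86 = 01010110
131 = 10000011
Binary: 01100011.01010010.01010110.10000011


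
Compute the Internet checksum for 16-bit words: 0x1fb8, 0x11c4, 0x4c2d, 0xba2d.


Sum all words (with carry folding):
+ 0x1fb8 = 0x1fb8
+ 0x11c4 = 0x317c
+ 0x4c2d = 0x7da9
+ 0xba2d = 0x37d7
One's complement: ~0x37d7
Checksum = 0xc828


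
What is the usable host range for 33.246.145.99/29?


Network: 33.246.145.96
Broadcast: 33.246.145.103
First usable = network + 1
Last usable = broadcast - 1
Range: 33.246.145.97 to 33.246.145.102


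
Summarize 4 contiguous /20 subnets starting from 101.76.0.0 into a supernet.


Original prefix: /20
Number of subnets: 4 = 2^2
New prefix = 20 - 2 = 18
Supernet: 101.76.0.0/18


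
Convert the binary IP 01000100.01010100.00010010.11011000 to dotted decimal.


01000100 = 68
01010100 = 84
00010010 = 18
11011000 = 216
IP: 68.84.18.216


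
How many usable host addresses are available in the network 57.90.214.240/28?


Host bits = 32 - 28 = 4
Total addresses = 2^4 = 16
Usable = total - 2 (network and broadcast)
Usable hosts: 14


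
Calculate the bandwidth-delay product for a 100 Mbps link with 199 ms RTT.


BDP = bandwidth * RTT
= 100 Mbps * 199 ms
= 100 * 1e6 * 199 / 1000 bits
= 19900000 bits
= 2487500 bytes
= 2429.1992 KB
BDP = 19900000 bits (2487500 bytes)


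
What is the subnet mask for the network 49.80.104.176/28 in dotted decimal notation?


/28 means 28 network bits, 4 host bits
Binary: 11111111111111111111111111110000
Mask: 255.255.255.240


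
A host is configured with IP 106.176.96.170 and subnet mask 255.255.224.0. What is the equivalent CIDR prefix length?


Binary: 11111111.11111111.11100000.00000000
Count leading 1s
Prefix: /19


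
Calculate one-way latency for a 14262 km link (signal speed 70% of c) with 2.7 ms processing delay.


Speed = 0.7 * 3e5 km/s = 210000 km/s
Propagation delay = 14262 / 210000 = 0.0679 s = 67.9143 ms
Processing delay = 2.7 ms
Total one-way latency = 70.6143 ms


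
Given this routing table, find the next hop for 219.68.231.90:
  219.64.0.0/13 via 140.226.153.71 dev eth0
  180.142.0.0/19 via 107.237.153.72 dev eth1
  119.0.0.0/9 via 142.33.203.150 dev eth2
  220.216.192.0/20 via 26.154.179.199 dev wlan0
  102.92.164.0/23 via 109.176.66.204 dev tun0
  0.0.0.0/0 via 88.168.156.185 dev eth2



Longest prefix match for 219.68.231.90:
  /13 219.64.0.0: MATCH
  /19 180.142.0.0: no
  /9 119.0.0.0: no
  /20 220.216.192.0: no
  /23 102.92.164.0: no
  /0 0.0.0.0: MATCH
Selected: next-hop 140.226.153.71 via eth0 (matched /13)


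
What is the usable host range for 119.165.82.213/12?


Network: 119.160.0.0
Broadcast: 119.175.255.255
First usable = network + 1
Last usable = broadcast - 1
Range: 119.160.0.1 to 119.175.255.254


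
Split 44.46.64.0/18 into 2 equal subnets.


New prefix = 18 + 1 = 19
Each subnet has 8192 addresses
  44.46.64.0/19
  44.46.96.0/19
Subnets: 44.46.64.0/19, 44.46.96.0/19


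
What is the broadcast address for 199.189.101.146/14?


Network: 199.188.0.0/14
Host bits = 18
Set all host bits to 1:
Broadcast: 199.191.255.255


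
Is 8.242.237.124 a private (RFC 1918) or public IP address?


RFC 1918 private ranges:
  10.0.0.0/8 (10.0.0.0 - 10.255.255.255)
  172.16.0.0/12 (172.16.0.0 - 172.31.255.255)
  192.168.0.0/16 (192.168.0.0 - 192.168.255.255)
Public (not in any RFC 1918 range)


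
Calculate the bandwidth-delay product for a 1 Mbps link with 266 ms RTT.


BDP = bandwidth * RTT
= 1 Mbps * 266 ms
= 1 * 1e6 * 266 / 1000 bits
= 266000 bits
= 33250 bytes
= 32.4707 KB
BDP = 266000 bits (33250 bytes)


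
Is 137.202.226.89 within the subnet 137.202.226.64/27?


Subnet network: 137.202.226.64
Test IP AND mask: 137.202.226.64
Yes, 137.202.226.89 is in 137.202.226.64/27


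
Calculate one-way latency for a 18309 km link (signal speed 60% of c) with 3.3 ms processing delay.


Speed = 0.6 * 3e5 km/s = 180000 km/s
Propagation delay = 18309 / 180000 = 0.1017 s = 101.7167 ms
Processing delay = 3.3 ms
Total one-way latency = 105.0167 ms


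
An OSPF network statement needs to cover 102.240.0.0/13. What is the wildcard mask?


Subnet mask: 255.248.0.0
Wildcard = 255.255.255.255 - subnet mask
255 - 255 = 0
255 - 248 = 7
255 - 0 = 255
255 - 0 = 255
Wildcard: 0.7.255.255


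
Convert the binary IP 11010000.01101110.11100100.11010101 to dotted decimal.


11010000 = 208
01101110 = 110
11100100 = 228
11010101 = 213
IP: 208.110.228.213


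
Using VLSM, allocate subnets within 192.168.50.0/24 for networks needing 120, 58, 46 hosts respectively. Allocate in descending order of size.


120 hosts -> /25 (126 usable): 192.168.50.0/25
58 hosts -> /26 (62 usable): 192.168.50.128/26
46 hosts -> /26 (62 usable): 192.168.50.192/26
Allocation: 192.168.50.0/25 (120 hosts, 126 usable); 192.168.50.128/26 (58 hosts, 62 usable); 192.168.50.192/26 (46 hosts, 62 usable)


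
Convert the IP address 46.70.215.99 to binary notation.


46 = 00101110
70 = 01000110
215 = 11010111
99 = 01100011
Binary: 00101110.01000110.11010111.01100011


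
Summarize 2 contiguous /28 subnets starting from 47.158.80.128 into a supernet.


Original prefix: /28
Number of subnets: 2 = 2^1
New prefix = 28 - 1 = 27
Supernet: 47.158.80.128/27


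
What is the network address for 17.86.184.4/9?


IP:   00010001.01010110.10111000.00000100
Mask: 11111111.10000000.00000000.00000000
AND operation:
Net:  00010001.00000000.00000000.00000000
Network: 17.0.0.0/9


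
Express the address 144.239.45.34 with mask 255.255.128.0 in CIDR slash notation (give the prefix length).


Binary: 11111111.11111111.10000000.00000000
Count leading 1s
Prefix: /17


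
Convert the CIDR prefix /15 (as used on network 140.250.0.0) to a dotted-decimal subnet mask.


/15 means 15 network bits, 17 host bits
Binary: 11111111111111100000000000000000
Mask: 255.254.0.0


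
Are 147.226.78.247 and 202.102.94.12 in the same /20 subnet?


Mask: 255.255.240.0
147.226.78.247 AND mask = 147.226.64.0
202.102.94.12 AND mask = 202.102.80.0
No, different subnets (147.226.64.0 vs 202.102.80.0)


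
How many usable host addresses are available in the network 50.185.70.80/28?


Host bits = 32 - 28 = 4
Total addresses = 2^4 = 16
Usable = total - 2 (network and broadcast)
Usable hosts: 14


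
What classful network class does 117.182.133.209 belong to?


First octet: 117
Binary: 01110101
0xxxxxxx -> Class A (1-126)
Class A, default mask 255.0.0.0 (/8)


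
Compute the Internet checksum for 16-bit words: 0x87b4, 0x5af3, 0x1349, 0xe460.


Sum all words (with carry folding):
+ 0x87b4 = 0x87b4
+ 0x5af3 = 0xe2a7
+ 0x1349 = 0xf5f0
+ 0xe460 = 0xda51
One's complement: ~0xda51
Checksum = 0x25ae


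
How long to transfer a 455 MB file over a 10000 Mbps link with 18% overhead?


Effective throughput = 10000 * (1 - 18/100) = 8200 Mbps
File size in Mb = 455 * 8 = 3640 Mb
Time = 3640 / 8200
Time = 0.4439 seconds


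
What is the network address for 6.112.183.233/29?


IP:   00000110.01110000.10110111.11101001
Mask: 11111111.11111111.11111111.11111000
AND operation:
Net:  00000110.01110000.10110111.11101000
Network: 6.112.183.232/29


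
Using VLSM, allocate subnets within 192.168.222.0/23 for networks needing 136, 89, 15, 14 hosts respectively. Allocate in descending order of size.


136 hosts -> /24 (254 usable): 192.168.222.0/24
89 hosts -> /25 (126 usable): 192.168.223.0/25
15 hosts -> /27 (30 usable): 192.168.223.128/27
14 hosts -> /28 (14 usable): 192.168.223.160/28
Allocation: 192.168.222.0/24 (136 hosts, 254 usable); 192.168.223.0/25 (89 hosts, 126 usable); 192.168.223.128/27 (15 hosts, 30 usable); 192.168.223.160/28 (14 hosts, 14 usable)


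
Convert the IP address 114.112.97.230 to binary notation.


114 = 01110010
112 = 01110000
97 = 01100001
230 = 11100110
Binary: 01110010.01110000.01100001.11100110


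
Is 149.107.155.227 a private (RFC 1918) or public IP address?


RFC 1918 private ranges:
  10.0.0.0/8 (10.0.0.0 - 10.255.255.255)
  172.16.0.0/12 (172.16.0.0 - 172.31.255.255)
  192.168.0.0/16 (192.168.0.0 - 192.168.255.255)
Public (not in any RFC 1918 range)


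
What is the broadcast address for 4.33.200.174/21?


Network: 4.33.200.0/21
Host bits = 11
Set all host bits to 1:
Broadcast: 4.33.207.255


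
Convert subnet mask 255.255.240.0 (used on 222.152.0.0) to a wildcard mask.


Subnet mask: 255.255.240.0
Wildcard = 255.255.255.255 - subnet mask
255 - 255 = 0
255 - 255 = 0
255 - 240 = 15
255 - 0 = 255
Wildcard: 0.0.15.255


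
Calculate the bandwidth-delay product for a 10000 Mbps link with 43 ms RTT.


BDP = bandwidth * RTT
= 10000 Mbps * 43 ms
= 10000 * 1e6 * 43 / 1000 bits
= 430000000 bits
= 53750000 bytes
= 52490.2344 KB
BDP = 430000000 bits (53750000 bytes)


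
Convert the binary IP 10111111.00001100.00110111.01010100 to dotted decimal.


10111111 = 191
00001100 = 12
00110111 = 55
01010100 = 84
IP: 191.12.55.84


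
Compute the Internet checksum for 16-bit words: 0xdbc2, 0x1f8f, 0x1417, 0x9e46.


Sum all words (with carry folding):
+ 0xdbc2 = 0xdbc2
+ 0x1f8f = 0xfb51
+ 0x1417 = 0x0f69
+ 0x9e46 = 0xadaf
One's complement: ~0xadaf
Checksum = 0x5250


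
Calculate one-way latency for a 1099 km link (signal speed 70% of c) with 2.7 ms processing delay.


Speed = 0.7 * 3e5 km/s = 210000 km/s
Propagation delay = 1099 / 210000 = 0.0052 s = 5.2333 ms
Processing delay = 2.7 ms
Total one-way latency = 7.9333 ms


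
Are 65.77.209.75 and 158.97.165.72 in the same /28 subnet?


Mask: 255.255.255.240
65.77.209.75 AND mask = 65.77.209.64
158.97.165.72 AND mask = 158.97.165.64
No, different subnets (65.77.209.64 vs 158.97.165.64)


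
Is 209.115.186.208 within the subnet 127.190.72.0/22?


Subnet network: 127.190.72.0
Test IP AND mask: 209.115.184.0
No, 209.115.186.208 is not in 127.190.72.0/22


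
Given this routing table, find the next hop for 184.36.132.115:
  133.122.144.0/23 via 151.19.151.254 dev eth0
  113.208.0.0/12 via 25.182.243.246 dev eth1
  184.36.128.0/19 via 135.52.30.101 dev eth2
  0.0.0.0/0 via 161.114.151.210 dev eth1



Longest prefix match for 184.36.132.115:
  /23 133.122.144.0: no
  /12 113.208.0.0: no
  /19 184.36.128.0: MATCH
  /0 0.0.0.0: MATCH
Selected: next-hop 135.52.30.101 via eth2 (matched /19)


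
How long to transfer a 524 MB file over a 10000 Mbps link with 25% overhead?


Effective throughput = 10000 * (1 - 25/100) = 7500 Mbps
File size in Mb = 524 * 8 = 4192 Mb
Time = 4192 / 7500
Time = 0.5589 seconds


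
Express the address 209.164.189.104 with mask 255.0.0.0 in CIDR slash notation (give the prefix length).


Binary: 11111111.00000000.00000000.00000000
Count leading 1s
Prefix: /8


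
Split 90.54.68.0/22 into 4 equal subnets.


New prefix = 22 + 2 = 24
Each subnet has 256 addresses
  90.54.68.0/24
  90.54.69.0/24
  90.54.70.0/24
  90.54.71.0/24
Subnets: 90.54.68.0/24, 90.54.69.0/24, 90.54.70.0/24, 90.54.71.0/24


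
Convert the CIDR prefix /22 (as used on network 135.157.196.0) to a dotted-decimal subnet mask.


/22 means 22 network bits, 10 host bits
Binary: 11111111111111111111110000000000
Mask: 255.255.252.0


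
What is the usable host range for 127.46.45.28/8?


Network: 127.0.0.0
Broadcast: 127.255.255.255
First usable = network + 1
Last usable = broadcast - 1
Range: 127.0.0.1 to 127.255.255.254


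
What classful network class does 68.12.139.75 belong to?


First octet: 68
Binary: 01000100
0xxxxxxx -> Class A (1-126)
Class A, default mask 255.0.0.0 (/8)


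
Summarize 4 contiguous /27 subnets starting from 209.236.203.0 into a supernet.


Original prefix: /27
Number of subnets: 4 = 2^2
New prefix = 27 - 2 = 25
Supernet: 209.236.203.0/25


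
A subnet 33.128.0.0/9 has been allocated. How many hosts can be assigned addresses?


Host bits = 32 - 9 = 23
Total addresses = 2^23 = 8388608
Usable = total - 2 (network and broadcast)
Usable hosts: 8388606


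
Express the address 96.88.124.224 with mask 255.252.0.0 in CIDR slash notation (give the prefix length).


Binary: 11111111.11111100.00000000.00000000
Count leading 1s
Prefix: /14


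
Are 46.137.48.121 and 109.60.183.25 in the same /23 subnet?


Mask: 255.255.254.0
46.137.48.121 AND mask = 46.137.48.0
109.60.183.25 AND mask = 109.60.182.0
No, different subnets (46.137.48.0 vs 109.60.182.0)


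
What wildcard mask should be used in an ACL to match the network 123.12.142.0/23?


Subnet mask: 255.255.254.0
Wildcard = 255.255.255.255 - subnet mask
255 - 255 = 0
255 - 255 = 0
255 - 254 = 1
255 - 0 = 255
Wildcard: 0.0.1.255


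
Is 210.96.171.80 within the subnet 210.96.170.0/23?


Subnet network: 210.96.170.0
Test IP AND mask: 210.96.170.0
Yes, 210.96.171.80 is in 210.96.170.0/23


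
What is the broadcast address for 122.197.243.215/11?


Network: 122.192.0.0/11
Host bits = 21
Set all host bits to 1:
Broadcast: 122.223.255.255


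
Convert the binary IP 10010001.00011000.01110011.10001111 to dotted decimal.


10010001 = 145
00011000 = 24
01110011 = 115
10001111 = 143
IP: 145.24.115.143


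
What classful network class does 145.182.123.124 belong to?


First octet: 145
Binary: 10010001
10xxxxxx -> Class B (128-191)
Class B, default mask 255.255.0.0 (/16)


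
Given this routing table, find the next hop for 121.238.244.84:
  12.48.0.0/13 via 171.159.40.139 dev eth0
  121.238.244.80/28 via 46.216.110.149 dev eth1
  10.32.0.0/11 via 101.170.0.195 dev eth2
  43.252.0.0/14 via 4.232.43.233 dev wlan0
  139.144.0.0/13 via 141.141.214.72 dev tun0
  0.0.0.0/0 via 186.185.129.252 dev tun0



Longest prefix match for 121.238.244.84:
  /13 12.48.0.0: no
  /28 121.238.244.80: MATCH
  /11 10.32.0.0: no
  /14 43.252.0.0: no
  /13 139.144.0.0: no
  /0 0.0.0.0: MATCH
Selected: next-hop 46.216.110.149 via eth1 (matched /28)


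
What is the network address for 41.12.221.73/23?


IP:   00101001.00001100.11011101.01001001
Mask: 11111111.11111111.11111110.00000000
AND operation:
Net:  00101001.00001100.11011100.00000000
Network: 41.12.220.0/23


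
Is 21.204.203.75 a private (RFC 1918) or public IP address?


RFC 1918 private ranges:
  10.0.0.0/8 (10.0.0.0 - 10.255.255.255)
  172.16.0.0/12 (172.16.0.0 - 172.31.255.255)
  192.168.0.0/16 (192.168.0.0 - 192.168.255.255)
Public (not in any RFC 1918 range)


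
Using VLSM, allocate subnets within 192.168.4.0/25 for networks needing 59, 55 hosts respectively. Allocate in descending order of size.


59 hosts -> /26 (62 usable): 192.168.4.0/26
55 hosts -> /26 (62 usable): 192.168.4.64/26
Allocation: 192.168.4.0/26 (59 hosts, 62 usable); 192.168.4.64/26 (55 hosts, 62 usable)


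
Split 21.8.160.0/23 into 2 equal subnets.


New prefix = 23 + 1 = 24
Each subnet has 256 addresses
  21.8.160.0/24
  21.8.161.0/24
Subnets: 21.8.160.0/24, 21.8.161.0/24


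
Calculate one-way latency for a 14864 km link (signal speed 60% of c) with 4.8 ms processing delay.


Speed = 0.6 * 3e5 km/s = 180000 km/s
Propagation delay = 14864 / 180000 = 0.0826 s = 82.5778 ms
Processing delay = 4.8 ms
Total one-way latency = 87.3778 ms


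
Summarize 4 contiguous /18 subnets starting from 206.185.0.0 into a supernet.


Original prefix: /18
Number of subnets: 4 = 2^2
New prefix = 18 - 2 = 16
Supernet: 206.185.0.0/16


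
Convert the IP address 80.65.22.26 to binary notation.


80 = 01010000
65 = 01000001
22 = 00010110
26 = 00011010
Binary: 01010000.01000001.00010110.00011010


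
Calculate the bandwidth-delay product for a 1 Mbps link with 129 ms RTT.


BDP = bandwidth * RTT
= 1 Mbps * 129 ms
= 1 * 1e6 * 129 / 1000 bits
= 129000 bits
= 16125 bytes
= 15.7471 KB
BDP = 129000 bits (16125 bytes)


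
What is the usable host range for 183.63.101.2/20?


Network: 183.63.96.0
Broadcast: 183.63.111.255
First usable = network + 1
Last usable = broadcast - 1
Range: 183.63.96.1 to 183.63.111.254


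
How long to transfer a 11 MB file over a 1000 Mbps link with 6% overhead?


Effective throughput = 1000 * (1 - 6/100) = 940 Mbps
File size in Mb = 11 * 8 = 88 Mb
Time = 88 / 940
Time = 0.0936 seconds


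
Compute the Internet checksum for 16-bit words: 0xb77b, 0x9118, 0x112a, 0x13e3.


Sum all words (with carry folding):
+ 0xb77b = 0xb77b
+ 0x9118 = 0x4894
+ 0x112a = 0x59be
+ 0x13e3 = 0x6da1
One's complement: ~0x6da1
Checksum = 0x925e


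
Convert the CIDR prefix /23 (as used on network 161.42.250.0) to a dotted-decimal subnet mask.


/23 means 23 network bits, 9 host bits
Binary: 11111111111111111111111000000000
Mask: 255.255.254.0


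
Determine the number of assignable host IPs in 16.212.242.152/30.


Host bits = 32 - 30 = 2
Total addresses = 2^2 = 4
Usable = total - 2 (network and broadcast)
Usable hosts: 2


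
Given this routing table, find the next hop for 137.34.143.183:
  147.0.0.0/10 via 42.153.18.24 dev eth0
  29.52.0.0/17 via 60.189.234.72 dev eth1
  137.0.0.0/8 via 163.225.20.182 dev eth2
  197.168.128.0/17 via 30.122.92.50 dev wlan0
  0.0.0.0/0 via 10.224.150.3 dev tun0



Longest prefix match for 137.34.143.183:
  /10 147.0.0.0: no
  /17 29.52.0.0: no
  /8 137.0.0.0: MATCH
  /17 197.168.128.0: no
  /0 0.0.0.0: MATCH
Selected: next-hop 163.225.20.182 via eth2 (matched /8)


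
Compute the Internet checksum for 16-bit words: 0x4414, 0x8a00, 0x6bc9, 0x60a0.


Sum all words (with carry folding):
+ 0x4414 = 0x4414
+ 0x8a00 = 0xce14
+ 0x6bc9 = 0x39de
+ 0x60a0 = 0x9a7e
One's complement: ~0x9a7e
Checksum = 0x6581


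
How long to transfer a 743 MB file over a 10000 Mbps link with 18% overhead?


Effective throughput = 10000 * (1 - 18/100) = 8200 Mbps
File size in Mb = 743 * 8 = 5944 Mb
Time = 5944 / 8200
Time = 0.7249 seconds


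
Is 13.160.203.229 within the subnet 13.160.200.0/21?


Subnet network: 13.160.200.0
Test IP AND mask: 13.160.200.0
Yes, 13.160.203.229 is in 13.160.200.0/21


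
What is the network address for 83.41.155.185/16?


IP:   01010011.00101001.10011011.10111001
Mask: 11111111.11111111.00000000.00000000
AND operation:
Net:  01010011.00101001.00000000.00000000
Network: 83.41.0.0/16
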